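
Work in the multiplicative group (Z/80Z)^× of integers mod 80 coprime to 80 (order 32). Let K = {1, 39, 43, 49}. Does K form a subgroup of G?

43 ∈ K but its inverse 67 ∉ K, so K is not a subgroup.

No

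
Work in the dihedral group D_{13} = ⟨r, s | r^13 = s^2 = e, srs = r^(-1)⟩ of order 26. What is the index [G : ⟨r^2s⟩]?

|⟨r^2s⟩| = 2 and |G| = 26.
By Lagrange, [G : H] = |G|/|H| = 26/2 = 13.

13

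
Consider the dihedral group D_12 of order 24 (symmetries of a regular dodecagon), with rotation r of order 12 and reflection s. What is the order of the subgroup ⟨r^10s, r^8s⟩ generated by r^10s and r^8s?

12

|⟨r^10s⟩| = 2 and |⟨r^8s⟩| = 2, so |H| is a multiple of lcm(2, 2) = 2 and divides |G| = 24.
Closing under the operation: H = {e, r^2, r^4, r^6, r^8, r^10, s, r^2s, r^4s, r^6s, r^8s, r^10s}, so |H| = 12.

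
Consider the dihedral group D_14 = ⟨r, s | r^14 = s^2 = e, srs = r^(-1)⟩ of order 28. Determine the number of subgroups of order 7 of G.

1

|G| = 28 and 7 | 28, so subgroups of order 7 are possible by Lagrange.
The subgroups of order 7 are: {e, r^2, r^4, r^6, r^8, r^10, r^12}.
So G has 1 subgroup of order 7.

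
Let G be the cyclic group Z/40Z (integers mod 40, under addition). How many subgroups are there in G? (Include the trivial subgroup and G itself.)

A cyclic group of order 40 has exactly one subgroup for each divisor of 40.
Divisors of 40: 1, 2, 4, 5, 8, 10, 20, 40.
So Z/40Z has 8 subgroups.

8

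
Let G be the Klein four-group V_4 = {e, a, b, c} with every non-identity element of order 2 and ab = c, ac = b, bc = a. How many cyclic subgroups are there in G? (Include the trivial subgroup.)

A cyclic subgroup of order d is generated by each of its φ(d) elements of order d, so the cyclic subgroups of order d number (#elements of order d)/φ(d).
Cyclic subgroups by order — order 1: 1; order 2: 3.
Total: 4.

4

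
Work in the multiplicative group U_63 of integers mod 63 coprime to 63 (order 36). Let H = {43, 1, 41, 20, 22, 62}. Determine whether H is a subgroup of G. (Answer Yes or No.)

Yes

|H| = 6 divides |G| = 36, consistent with Lagrange.
H contains the identity, every element's inverse is in H, and H is closed under ·: it is a subgroup.
In fact H = ⟨20⟩.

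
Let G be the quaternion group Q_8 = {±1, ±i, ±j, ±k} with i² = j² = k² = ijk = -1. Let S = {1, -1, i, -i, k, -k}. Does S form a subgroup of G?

No

|S| = 6 does not divide |G| = 8, so by Lagrange S is not a subgroup.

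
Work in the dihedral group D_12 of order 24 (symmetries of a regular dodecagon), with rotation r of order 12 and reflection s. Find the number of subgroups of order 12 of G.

3

|G| = 24 and 12 | 24, so subgroups of order 12 are possible by Lagrange.
The subgroups of order 12 are: {e, r, r^2, r^3, r^4, r^5, r^6, r^7, r^8, r^9, r^10, r^11}; {e, r^2, r^4, r^6, r^8, r^10, s, r^2s, r^4s, r^6s, r^8s, r^10s}; {e, r^2, r^4, r^6, r^8, r^10, rs, r^3s, r^5s, r^7s, r^9s, r^11s}.
So G has 3 subgroups of order 12.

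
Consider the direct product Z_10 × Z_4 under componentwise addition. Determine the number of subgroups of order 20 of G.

3

|G| = 40 and 20 | 40, so subgroups of order 20 are possible by Lagrange.
The subgroups of order 20 are: {(0,0), (0,1), (0,2), (0,3), (2,0), (2,1), (2,2), (2,3), (4,0), (4,1), (4,2), (4,3), (6,0), (6,1), (6,2), (6,3), (8,0), (8,1), (8,2), (8,3)}; {(0,0), (0,2), (1,0), (1,2), (2,0), (2,2), (3,0), (3,2), (4,0), (4,2), (5,0), (5,2), (6,0), (6,2), (7,0), (7,2), (8,0), (8,2), (9,0), (9,2)}; {(0,0), (0,2), (1,1), (1,3), (2,0), (2,2), (3,1), (3,3), (4,0), (4,2), (5,1), (5,3), (6,0), (6,2), (7,1), (7,3), (8,0), (8,2), (9,1), (9,3)}.
So G has 3 subgroups of order 20.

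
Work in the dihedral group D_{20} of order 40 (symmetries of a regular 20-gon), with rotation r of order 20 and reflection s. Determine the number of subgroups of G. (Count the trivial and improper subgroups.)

48

|G| = 40, so by Lagrange every subgroup order divides 40. Divisors: 1, 2, 4, 5, 8, 10, 20, 40.
Subgroups by order — order 1: 1; order 2: 21; order 4: 11; order 5: 1; order 8: 5; order 10: 5; order 20: 3; order 40: 1.
Total: 1 + 21 + 11 + 1 + 5 + 5 + 3 + 1 = 48.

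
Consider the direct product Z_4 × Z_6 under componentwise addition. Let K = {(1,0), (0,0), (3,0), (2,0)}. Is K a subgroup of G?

Yes

|K| = 4 divides |G| = 24, consistent with Lagrange.
K contains the identity, every element's inverse is in K, and K is closed under +: it is a subgroup.
In fact K = ⟨(1,0)⟩.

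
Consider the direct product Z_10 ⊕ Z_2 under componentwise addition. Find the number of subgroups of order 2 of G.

3

|G| = 20 and 2 | 20, so subgroups of order 2 are possible by Lagrange.
The subgroups of order 2 are: {(0,0), (0,1)}; {(0,0), (5,0)}; {(0,0), (5,1)}.
So G has 3 subgroups of order 2.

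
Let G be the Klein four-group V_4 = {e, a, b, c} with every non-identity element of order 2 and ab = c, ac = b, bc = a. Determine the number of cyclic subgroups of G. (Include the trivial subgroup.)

4

A cyclic subgroup of order d is generated by each of its φ(d) elements of order d, so the cyclic subgroups of order d number (#elements of order d)/φ(d).
Cyclic subgroups by order — order 1: 1; order 2: 3.
Total: 4.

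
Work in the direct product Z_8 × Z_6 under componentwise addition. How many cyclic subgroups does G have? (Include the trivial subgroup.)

Each element a generates a cyclic subgroup ⟨a⟩; distinct elements may generate the same one (a cyclic group of order d has φ(d) generators).
Cyclic subgroups by order — order 1: 1; order 2: 3; order 3: 1; order 4: 2; order 6: 3; order 8: 2; order 12: 2; order 24: 2.
Total: 16.

16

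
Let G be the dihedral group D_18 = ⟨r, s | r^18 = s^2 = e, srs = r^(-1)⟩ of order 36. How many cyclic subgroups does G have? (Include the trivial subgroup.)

Group the elements of G by the cyclic subgroup they generate; each cyclic subgroup of order d accounts for φ(d) elements.
Cyclic subgroups by order — order 1: 1; order 2: 19; order 3: 1; order 6: 1; order 9: 1; order 18: 1.
Total: 24.

24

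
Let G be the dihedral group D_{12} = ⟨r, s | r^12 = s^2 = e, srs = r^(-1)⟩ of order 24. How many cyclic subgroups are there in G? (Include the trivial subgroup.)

18

Each element a generates a cyclic subgroup ⟨a⟩; distinct elements may generate the same one (a cyclic group of order d has φ(d) generators).
Cyclic subgroups by order — order 1: 1; order 2: 13; order 3: 1; order 4: 1; order 6: 1; order 12: 1.
Total: 18.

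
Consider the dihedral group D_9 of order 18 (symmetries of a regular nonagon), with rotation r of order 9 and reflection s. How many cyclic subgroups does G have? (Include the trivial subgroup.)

12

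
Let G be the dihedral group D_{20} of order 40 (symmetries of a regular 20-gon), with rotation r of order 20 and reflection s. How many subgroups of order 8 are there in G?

5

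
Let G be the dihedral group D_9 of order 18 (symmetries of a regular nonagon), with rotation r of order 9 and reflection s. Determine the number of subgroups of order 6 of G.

3

|G| = 18 and 6 | 18, so subgroups of order 6 are possible by Lagrange.
The subgroups of order 6 are: {e, r^3, r^6, r^2s, r^5s, r^8s}; {e, r^3, r^6, s, r^3s, r^6s}; {e, r^3, r^6, rs, r^4s, r^7s}.
So G has 3 subgroups of order 6.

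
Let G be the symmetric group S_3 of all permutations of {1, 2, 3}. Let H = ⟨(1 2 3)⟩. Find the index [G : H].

2

|⟨(1 2 3)⟩| = 3 and |G| = 6.
By Lagrange, [G : H] = |G|/|H| = 6/3 = 2.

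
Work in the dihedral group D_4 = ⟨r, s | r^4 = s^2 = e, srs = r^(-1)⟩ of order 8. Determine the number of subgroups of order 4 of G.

3

|G| = 8 and 4 | 8, so subgroups of order 4 are possible by Lagrange.
The subgroups of order 4 are: {e, r, r^2, r^3}; {e, r^2, s, r^2s}; {e, r^2, rs, r^3s}.
So G has 3 subgroups of order 4.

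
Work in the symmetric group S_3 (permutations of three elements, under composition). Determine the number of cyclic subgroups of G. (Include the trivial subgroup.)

Each element a generates a cyclic subgroup ⟨a⟩; distinct elements may generate the same one (a cyclic group of order d has φ(d) generators).
Cyclic subgroups by order — order 1: 1; order 2: 3; order 3: 1.
Total: 5.

5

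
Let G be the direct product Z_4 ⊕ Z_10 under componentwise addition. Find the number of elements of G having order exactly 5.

An element (a,b) has order lcm(ord(a), ord(b)); count pairs with lcm equal to 5.
Enumerating gives 4 such elements.

4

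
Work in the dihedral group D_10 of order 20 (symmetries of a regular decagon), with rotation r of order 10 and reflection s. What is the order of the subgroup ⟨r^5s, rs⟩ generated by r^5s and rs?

|⟨r^5s⟩| = 2 and |⟨rs⟩| = 2, so |H| is a multiple of lcm(2, 2) = 2 and divides |G| = 20.
Closing under the operation: H = {e, r^2, r^4, r^6, r^8, rs, r^3s, r^5s, r^7s, r^9s}, so |H| = 10.

10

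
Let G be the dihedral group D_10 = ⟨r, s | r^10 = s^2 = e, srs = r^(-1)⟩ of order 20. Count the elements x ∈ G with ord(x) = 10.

The elements of order 10 are: r, r^3, r^7, r^9.
That's 4.

4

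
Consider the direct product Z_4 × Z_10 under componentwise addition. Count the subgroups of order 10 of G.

3

|G| = 40 and 10 | 40, so subgroups of order 10 are possible by Lagrange.
The subgroups of order 10 are: {(0,0), (0,1), (0,2), (0,3), (0,4), (0,5), (0,6), (0,7), (0,8), (0,9)}; {(0,0), (0,2), (0,4), (0,6), (0,8), (2,0), (2,2), (2,4), (2,6), (2,8)}; {(0,0), (0,2), (0,4), (0,6), (0,8), (2,1), (2,3), (2,5), (2,7), (2,9)}.
So G has 3 subgroups of order 10.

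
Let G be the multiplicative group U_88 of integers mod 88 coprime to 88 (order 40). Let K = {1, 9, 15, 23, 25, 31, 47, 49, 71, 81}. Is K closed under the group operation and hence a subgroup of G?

Yes

|K| = 10 divides |G| = 40, consistent with Lagrange.
K contains the identity, every element's inverse is in K, and K is closed under ·: it is a subgroup.
In fact K = ⟨71⟩.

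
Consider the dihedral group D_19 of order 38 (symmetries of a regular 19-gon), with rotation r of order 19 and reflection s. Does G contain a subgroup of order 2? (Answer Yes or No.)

Yes

2 | 38. A subgroup of order 2 is {e, r^10s}.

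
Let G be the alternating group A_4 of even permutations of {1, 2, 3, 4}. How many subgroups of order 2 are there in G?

|G| = 12 and 2 | 12, so subgroups of order 2 are possible by Lagrange.
The subgroups of order 2 are: {e, (1 2)(3 4)}; {e, (1 3)(2 4)}; {e, (1 4)(2 3)}.
So G has 3 subgroups of order 2.

3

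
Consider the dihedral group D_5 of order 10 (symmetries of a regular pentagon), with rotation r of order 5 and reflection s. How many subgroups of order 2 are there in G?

|G| = 10 and 2 | 10, so subgroups of order 2 are possible by Lagrange.
The subgroups of order 2 are: {e, r^2s}; {e, r^3s}; {e, r^4s}; {e, rs}; … (5 in all).
So G has 5 subgroups of order 2.

5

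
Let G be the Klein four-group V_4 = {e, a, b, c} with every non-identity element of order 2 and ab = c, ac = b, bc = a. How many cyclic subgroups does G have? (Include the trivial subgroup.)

Group the elements of G by the cyclic subgroup they generate; each cyclic subgroup of order d accounts for φ(d) elements.
Cyclic subgroups by order — order 1: 1; order 2: 3.
Total: 4.

4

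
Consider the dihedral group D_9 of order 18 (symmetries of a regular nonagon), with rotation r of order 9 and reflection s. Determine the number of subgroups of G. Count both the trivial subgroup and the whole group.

|G| = 18, so by Lagrange every subgroup order divides 18. Divisors: 1, 2, 3, 6, 9, 18.
Subgroups by order — order 1: 1; order 2: 9; order 3: 1; order 6: 3; order 9: 1; order 18: 1.
Total: 1 + 9 + 1 + 3 + 1 + 1 = 16.

16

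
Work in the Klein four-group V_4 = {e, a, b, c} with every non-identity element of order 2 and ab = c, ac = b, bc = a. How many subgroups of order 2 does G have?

3

|G| = 4 and 2 | 4, so subgroups of order 2 are possible by Lagrange.
The subgroups of order 2 are: {e, a}; {e, b}; {e, c}.
So G has 3 subgroups of order 2.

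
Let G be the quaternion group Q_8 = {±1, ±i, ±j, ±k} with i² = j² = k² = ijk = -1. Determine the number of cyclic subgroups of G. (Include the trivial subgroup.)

5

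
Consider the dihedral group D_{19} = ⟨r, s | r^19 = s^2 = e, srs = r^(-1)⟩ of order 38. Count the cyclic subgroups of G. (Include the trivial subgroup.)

21

Group the elements of G by the cyclic subgroup they generate; each cyclic subgroup of order d accounts for φ(d) elements.
Cyclic subgroups by order — order 1: 1; order 2: 19; order 19: 1.
Total: 21.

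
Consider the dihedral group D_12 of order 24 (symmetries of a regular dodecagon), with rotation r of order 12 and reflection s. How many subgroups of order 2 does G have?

13

|G| = 24 and 2 | 24, so subgroups of order 2 are possible by Lagrange.
The subgroups of order 2 are: {e, r^10s}; {e, r^11s}; {e, r^2s}; {e, r^3s}; … (13 in all).
So G has 13 subgroups of order 2.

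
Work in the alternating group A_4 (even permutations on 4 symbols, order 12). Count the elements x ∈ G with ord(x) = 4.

No element of G has order 4 (even though 4 | 12).

0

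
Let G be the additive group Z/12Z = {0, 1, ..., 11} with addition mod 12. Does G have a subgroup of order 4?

4 | 12. A subgroup of order 4 is {0, 3, 6, 9}.

Yes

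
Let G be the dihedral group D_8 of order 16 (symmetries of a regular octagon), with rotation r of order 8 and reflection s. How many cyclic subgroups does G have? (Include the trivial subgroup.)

12

Each element a generates a cyclic subgroup ⟨a⟩; distinct elements may generate the same one (a cyclic group of order d has φ(d) generators).
Cyclic subgroups by order — order 1: 1; order 2: 9; order 4: 1; order 8: 1.
Total: 12.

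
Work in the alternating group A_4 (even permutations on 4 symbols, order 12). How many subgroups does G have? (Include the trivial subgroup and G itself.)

10

|G| = 12, so by Lagrange every subgroup order divides 12. Divisors: 1, 2, 3, 4, 6, 12.
Subgroups by order — order 1: 1; order 2: 3; order 3: 4; order 4: 1; order 6: 0; order 12: 1.
Total: 1 + 3 + 4 + 1 + 0 + 1 = 10.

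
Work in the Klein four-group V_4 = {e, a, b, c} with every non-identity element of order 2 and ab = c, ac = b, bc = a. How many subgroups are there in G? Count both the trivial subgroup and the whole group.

|G| = 4, so by Lagrange every subgroup order divides 4. Divisors: 1, 2, 4.
Subgroups by order — order 1: 1; order 2: 3; order 4: 1.
Total: 1 + 3 + 1 = 5.

5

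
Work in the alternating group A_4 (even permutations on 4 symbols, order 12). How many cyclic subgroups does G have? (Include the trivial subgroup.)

8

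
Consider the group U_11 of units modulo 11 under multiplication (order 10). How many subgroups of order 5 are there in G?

1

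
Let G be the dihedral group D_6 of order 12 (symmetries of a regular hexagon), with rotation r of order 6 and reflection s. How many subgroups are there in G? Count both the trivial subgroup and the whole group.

16

|G| = 12, so by Lagrange every subgroup order divides 12. Divisors: 1, 2, 3, 4, 6, 12.
Subgroups by order — order 1: 1; order 2: 7; order 3: 1; order 4: 3; order 6: 3; order 12: 1.
Total: 1 + 7 + 1 + 3 + 3 + 1 = 16.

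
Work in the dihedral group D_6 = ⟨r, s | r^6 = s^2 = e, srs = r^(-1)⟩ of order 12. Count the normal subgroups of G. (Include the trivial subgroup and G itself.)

7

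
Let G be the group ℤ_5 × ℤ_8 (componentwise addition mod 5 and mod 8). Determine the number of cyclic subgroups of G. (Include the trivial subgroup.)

A cyclic subgroup of order d is generated by each of its φ(d) elements of order d, so the cyclic subgroups of order d number (#elements of order d)/φ(d).
Cyclic subgroups by order — order 1: 1; order 2: 1; order 4: 1; order 5: 1; order 8: 1; order 10: 1; order 20: 1; order 40: 1.
Total: 8.

8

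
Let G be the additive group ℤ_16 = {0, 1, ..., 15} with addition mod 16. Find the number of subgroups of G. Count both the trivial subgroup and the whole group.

A cyclic group of order 16 has exactly one subgroup for each divisor of 16.
Divisors of 16: 1, 2, 4, 8, 16.
So ℤ_16 has 5 subgroups.

5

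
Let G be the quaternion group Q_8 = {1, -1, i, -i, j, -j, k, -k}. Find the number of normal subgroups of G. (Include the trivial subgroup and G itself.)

G has 6 subgroups. Checking conjugation-invariance by order — order 1: 1/1 normal; order 2: 1/1 normal; order 4: 3/3 normal; order 8: 1/1 normal.
Total normal subgroups: 6.

6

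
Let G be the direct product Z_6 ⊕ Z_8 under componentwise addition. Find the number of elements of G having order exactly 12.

8

An element (a,b) has order lcm(ord(a), ord(b)); count pairs with lcm equal to 12.
Enumerating gives 8 such elements.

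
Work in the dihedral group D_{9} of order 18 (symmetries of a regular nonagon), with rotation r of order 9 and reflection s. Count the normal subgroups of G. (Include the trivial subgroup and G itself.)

4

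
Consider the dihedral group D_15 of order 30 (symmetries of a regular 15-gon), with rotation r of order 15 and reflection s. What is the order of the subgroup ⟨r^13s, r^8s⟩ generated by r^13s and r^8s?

6

|⟨r^13s⟩| = 2 and |⟨r^8s⟩| = 2, so |H| is a multiple of lcm(2, 2) = 2 and divides |G| = 30.
Closing under the operation: H = {e, r^5, r^10, r^3s, r^8s, r^13s}, so |H| = 6.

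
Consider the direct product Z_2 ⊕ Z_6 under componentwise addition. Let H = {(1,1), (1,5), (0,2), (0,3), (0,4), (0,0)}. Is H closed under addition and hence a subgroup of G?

Closure fails: (0,2) + (1,1) = (1,3) ∉ H. So H is not a subgroup.

No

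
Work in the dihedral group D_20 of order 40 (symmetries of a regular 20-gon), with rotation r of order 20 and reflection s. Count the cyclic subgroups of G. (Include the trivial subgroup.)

26

Each element a generates a cyclic subgroup ⟨a⟩; distinct elements may generate the same one (a cyclic group of order d has φ(d) generators).
Cyclic subgroups by order — order 1: 1; order 2: 21; order 4: 1; order 5: 1; order 10: 1; order 20: 1.
Total: 26.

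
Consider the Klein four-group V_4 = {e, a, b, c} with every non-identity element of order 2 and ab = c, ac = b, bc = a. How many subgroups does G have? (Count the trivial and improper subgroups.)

5

|G| = 4, so by Lagrange every subgroup order divides 4. Divisors: 1, 2, 4.
Subgroups by order — order 1: 1; order 2: 3; order 4: 1.
Total: 1 + 3 + 1 = 5.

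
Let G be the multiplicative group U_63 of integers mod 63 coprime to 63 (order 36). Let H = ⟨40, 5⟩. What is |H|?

|⟨40⟩| = 6 and |⟨5⟩| = 6, so |H| is a multiple of lcm(6, 6) = 6 and divides |G| = 36.
Closing under the operation: H = {1, 5, 8, 11, 23, 25, 38, 40, 52, 55, 58, 62}, so |H| = 12.

12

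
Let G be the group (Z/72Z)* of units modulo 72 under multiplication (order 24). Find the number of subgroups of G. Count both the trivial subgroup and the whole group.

|G| = 24, so by Lagrange every subgroup order divides 24. Divisors: 1, 2, 3, 4, 6, 8, 12, 24.
Subgroups by order — order 1: 1; order 2: 7; order 3: 1; order 4: 7; order 6: 7; order 8: 1; order 12: 7; order 24: 1.
Total: 1 + 7 + 1 + 7 + 7 + 1 + 7 + 1 = 32.

32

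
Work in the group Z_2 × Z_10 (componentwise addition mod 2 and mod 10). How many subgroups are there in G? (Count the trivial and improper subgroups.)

|G| = 20, so by Lagrange every subgroup order divides 20. Divisors: 1, 2, 4, 5, 10, 20.
Subgroups by order — order 1: 1; order 2: 3; order 4: 1; order 5: 1; order 10: 3; order 20: 1.
Total: 1 + 3 + 1 + 1 + 3 + 1 = 10.

10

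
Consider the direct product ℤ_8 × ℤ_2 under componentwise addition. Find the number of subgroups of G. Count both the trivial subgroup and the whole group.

11

|G| = 16, so by Lagrange every subgroup order divides 16. Divisors: 1, 2, 4, 8, 16.
Subgroups by order — order 1: 1; order 2: 3; order 4: 3; order 8: 3; order 16: 1.
Total: 1 + 3 + 3 + 3 + 1 = 11.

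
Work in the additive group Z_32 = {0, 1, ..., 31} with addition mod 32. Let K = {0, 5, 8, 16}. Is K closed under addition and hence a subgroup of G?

No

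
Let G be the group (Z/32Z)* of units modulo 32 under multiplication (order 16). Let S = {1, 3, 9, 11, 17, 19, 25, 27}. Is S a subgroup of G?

|S| = 8 divides |G| = 16, consistent with Lagrange.
S contains the identity, every element's inverse is in S, and S is closed under ·: it is a subgroup.
In fact S = ⟨3⟩.

Yes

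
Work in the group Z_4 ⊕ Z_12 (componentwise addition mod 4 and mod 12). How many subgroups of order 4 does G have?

|G| = 48 and 4 | 48, so subgroups of order 4 are possible by Lagrange.
The subgroups of order 4 are: {(0,0), (0,3), (0,6), (0,9)}; {(0,0), (0,6), (2,0), (2,6)}; {(0,0), (0,6), (2,3), (2,9)}; {(0,0), (1,0), (2,0), (3,0)}; … (7 in all).
So G has 7 subgroups of order 4.

7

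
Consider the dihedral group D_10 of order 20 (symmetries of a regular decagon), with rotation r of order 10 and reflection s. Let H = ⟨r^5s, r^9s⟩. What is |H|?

10

|⟨r^5s⟩| = 2 and |⟨r^9s⟩| = 2, so |H| is a multiple of lcm(2, 2) = 2 and divides |G| = 20.
Closing under the operation: H = {e, r^2, r^4, r^6, r^8, rs, r^3s, r^5s, r^7s, r^9s}, so |H| = 10.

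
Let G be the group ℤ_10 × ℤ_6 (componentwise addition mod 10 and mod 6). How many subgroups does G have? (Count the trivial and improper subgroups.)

|G| = 60, so by Lagrange every subgroup order divides 60. Divisors: 1, 2, 3, 4, 5, 6, 10, 12, 15, 20, 30, 60.
Subgroups by order — order 1: 1; order 2: 3; order 3: 1; order 4: 1; order 5: 1; order 6: 3; order 10: 3; order 12: 1; order 15: 1; order 20: 1; order 30: 3; order 60: 1.
Total: 1 + 3 + 1 + 1 + 1 + 3 + 3 + 1 + 1 + 1 + 3 + 1 = 20.

20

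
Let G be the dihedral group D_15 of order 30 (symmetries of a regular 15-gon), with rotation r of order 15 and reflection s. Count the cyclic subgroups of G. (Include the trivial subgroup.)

Group the elements of G by the cyclic subgroup they generate; each cyclic subgroup of order d accounts for φ(d) elements.
Cyclic subgroups by order — order 1: 1; order 2: 15; order 3: 1; order 5: 1; order 15: 1.
Total: 19.

19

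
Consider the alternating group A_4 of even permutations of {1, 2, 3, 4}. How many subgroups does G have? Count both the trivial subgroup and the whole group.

10

|G| = 12, so by Lagrange every subgroup order divides 12. Divisors: 1, 2, 3, 4, 6, 12.
Subgroups by order — order 1: 1; order 2: 3; order 3: 4; order 4: 1; order 6: 0; order 12: 1.
Total: 1 + 3 + 4 + 1 + 0 + 1 = 10.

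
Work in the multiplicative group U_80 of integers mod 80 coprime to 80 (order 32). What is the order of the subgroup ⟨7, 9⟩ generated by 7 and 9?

8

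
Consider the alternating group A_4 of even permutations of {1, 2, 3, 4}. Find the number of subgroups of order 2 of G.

|G| = 12 and 2 | 12, so subgroups of order 2 are possible by Lagrange.
The subgroups of order 2 are: {e, (1 2)(3 4)}; {e, (1 3)(2 4)}; {e, (1 4)(2 3)}.
So G has 3 subgroups of order 2.

3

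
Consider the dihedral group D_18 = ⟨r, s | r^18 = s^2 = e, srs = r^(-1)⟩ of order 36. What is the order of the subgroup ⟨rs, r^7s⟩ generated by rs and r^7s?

6

|⟨rs⟩| = 2 and |⟨r^7s⟩| = 2, so |H| is a multiple of lcm(2, 2) = 2 and divides |G| = 36.
Closing under the operation: H = {e, r^6, r^12, rs, r^7s, r^13s}, so |H| = 6.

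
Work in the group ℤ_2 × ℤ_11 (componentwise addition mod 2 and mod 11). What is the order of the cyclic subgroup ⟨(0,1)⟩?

The order of (0,1) in Z_2 × Z_11 is lcm(ord(0) in Z_2, ord(1) in Z_11).
ord(0) = 1 and ord(1) = 11, so |⟨(0,1)⟩| = lcm(1, 11) = 11.

11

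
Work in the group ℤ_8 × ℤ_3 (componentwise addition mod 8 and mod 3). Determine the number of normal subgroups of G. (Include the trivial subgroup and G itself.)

G is abelian, so every subgroup is normal.
G has 8 subgroups in total, hence 8 normal subgroups.

8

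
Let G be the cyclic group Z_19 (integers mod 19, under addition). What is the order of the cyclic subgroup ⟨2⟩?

19

In Z_19, the order of an element a is n/gcd(a, n).
gcd(2, 19) = 1, so |⟨2⟩| = 19/1 = 19.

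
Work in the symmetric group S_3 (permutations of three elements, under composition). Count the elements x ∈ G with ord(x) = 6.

No element of G has order 6 (even though 6 | 6).

0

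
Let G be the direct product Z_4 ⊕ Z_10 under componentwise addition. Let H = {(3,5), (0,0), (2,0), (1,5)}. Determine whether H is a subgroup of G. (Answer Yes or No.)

|H| = 4 divides |G| = 40, consistent with Lagrange.
H contains the identity, every element's inverse is in H, and H is closed under +: it is a subgroup.
In fact H = ⟨(1,5)⟩.

Yes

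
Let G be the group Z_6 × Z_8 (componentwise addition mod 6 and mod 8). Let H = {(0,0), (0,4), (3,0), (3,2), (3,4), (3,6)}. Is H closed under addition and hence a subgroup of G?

No

Closure fails: (3,4) + (3,6) = (0,2) ∉ H. So H is not a subgroup.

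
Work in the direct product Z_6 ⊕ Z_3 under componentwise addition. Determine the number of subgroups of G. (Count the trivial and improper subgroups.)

|G| = 18, so by Lagrange every subgroup order divides 18. Divisors: 1, 2, 3, 6, 9, 18.
Subgroups by order — order 1: 1; order 2: 1; order 3: 4; order 6: 4; order 9: 1; order 18: 1.
Total: 1 + 1 + 4 + 4 + 1 + 1 = 12.

12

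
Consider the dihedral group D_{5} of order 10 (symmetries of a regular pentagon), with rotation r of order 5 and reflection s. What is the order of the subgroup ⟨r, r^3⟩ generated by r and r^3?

5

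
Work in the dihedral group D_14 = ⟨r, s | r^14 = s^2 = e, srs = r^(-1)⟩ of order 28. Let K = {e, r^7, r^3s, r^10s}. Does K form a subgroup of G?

Yes

|K| = 4 divides |G| = 28, consistent with Lagrange.
K contains the identity, every element's inverse is in K, and K is closed under ·: it is a subgroup.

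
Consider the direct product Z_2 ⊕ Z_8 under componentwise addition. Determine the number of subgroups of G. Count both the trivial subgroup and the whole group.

|G| = 16, so by Lagrange every subgroup order divides 16. Divisors: 1, 2, 4, 8, 16.
Subgroups by order — order 1: 1; order 2: 3; order 4: 3; order 8: 3; order 16: 1.
Total: 1 + 3 + 3 + 3 + 1 = 11.

11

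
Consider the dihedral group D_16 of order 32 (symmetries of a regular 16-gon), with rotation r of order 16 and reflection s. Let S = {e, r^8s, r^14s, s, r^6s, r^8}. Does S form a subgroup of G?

No

|S| = 6 does not divide |G| = 32, so by Lagrange S is not a subgroup.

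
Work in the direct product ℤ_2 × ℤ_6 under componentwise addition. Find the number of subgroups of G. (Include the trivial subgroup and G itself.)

10

|G| = 12, so by Lagrange every subgroup order divides 12. Divisors: 1, 2, 3, 4, 6, 12.
Subgroups by order — order 1: 1; order 2: 3; order 3: 1; order 4: 1; order 6: 3; order 12: 1.
Total: 1 + 3 + 1 + 1 + 3 + 1 = 10.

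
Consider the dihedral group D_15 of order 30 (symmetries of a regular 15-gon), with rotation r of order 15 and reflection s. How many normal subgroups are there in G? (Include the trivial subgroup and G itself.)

5

G has 28 subgroups. Checking conjugation-invariance by order — order 1: 1/1 normal; order 2: 0/15 normal; order 3: 1/1 normal; order 5: 1/1 normal; order 6: 0/5 normal; order 10: 0/3 normal; order 15: 1/1 normal; order 30: 1/1 normal.
Total normal subgroups: 5.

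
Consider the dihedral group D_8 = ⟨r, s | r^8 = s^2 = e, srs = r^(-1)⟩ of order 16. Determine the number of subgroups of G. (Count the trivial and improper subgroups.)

19

|G| = 16, so by Lagrange every subgroup order divides 16. Divisors: 1, 2, 4, 8, 16.
Subgroups by order — order 1: 1; order 2: 9; order 4: 5; order 8: 3; order 16: 1.
Total: 1 + 9 + 5 + 3 + 1 = 19.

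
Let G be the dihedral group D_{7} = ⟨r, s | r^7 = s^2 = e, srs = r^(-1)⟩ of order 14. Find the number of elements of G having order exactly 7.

6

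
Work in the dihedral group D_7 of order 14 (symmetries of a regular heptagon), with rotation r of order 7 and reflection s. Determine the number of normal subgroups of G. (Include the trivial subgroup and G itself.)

G has 10 subgroups. Checking conjugation-invariance by order — order 1: 1/1 normal; order 2: 0/7 normal; order 7: 1/1 normal; order 14: 1/1 normal.
Total normal subgroups: 3.

3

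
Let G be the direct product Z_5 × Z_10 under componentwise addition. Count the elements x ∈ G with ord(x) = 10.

An element (a,b) has order lcm(ord(a), ord(b)); count pairs with lcm equal to 10.
Enumerating gives 24 such elements.

24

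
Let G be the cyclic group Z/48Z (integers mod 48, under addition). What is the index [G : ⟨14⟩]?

|⟨14⟩| = 24 and |G| = 48.
By Lagrange, [G : H] = |G|/|H| = 48/24 = 2.

2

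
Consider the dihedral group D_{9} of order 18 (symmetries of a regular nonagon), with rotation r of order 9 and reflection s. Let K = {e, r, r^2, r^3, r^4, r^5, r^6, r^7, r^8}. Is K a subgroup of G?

|K| = 9 divides |G| = 18, consistent with Lagrange.
K contains the identity, every element's inverse is in K, and K is closed under ·: it is a subgroup.
In fact K = ⟨r^4⟩.

Yes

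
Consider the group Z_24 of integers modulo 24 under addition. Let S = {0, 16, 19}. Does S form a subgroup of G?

No

19 ∈ S but its inverse 5 ∉ S, so S is not a subgroup.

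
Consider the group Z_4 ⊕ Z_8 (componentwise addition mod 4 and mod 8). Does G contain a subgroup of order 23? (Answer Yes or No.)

23 does not divide |G| = 32, so by Lagrange no subgroup of order 23 exists.

No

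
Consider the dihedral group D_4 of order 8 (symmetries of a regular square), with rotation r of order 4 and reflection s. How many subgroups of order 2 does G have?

|G| = 8 and 2 | 8, so subgroups of order 2 are possible by Lagrange.
The subgroups of order 2 are: {e, r^2}; {e, r^2s}; {e, r^3s}; {e, rs}; … (5 in all).
So G has 5 subgroups of order 2.

5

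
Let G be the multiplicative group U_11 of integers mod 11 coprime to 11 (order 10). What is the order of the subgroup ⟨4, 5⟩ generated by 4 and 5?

5

|⟨4⟩| = 5 and |⟨5⟩| = 5, so |H| is a multiple of lcm(5, 5) = 5 and divides |G| = 10.
Closing under the operation: H = {1, 3, 4, 5, 9}, so |H| = 5.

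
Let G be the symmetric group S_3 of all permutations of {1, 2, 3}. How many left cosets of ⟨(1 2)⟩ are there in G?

|⟨(1 2)⟩| = 2 and |G| = 6.
By Lagrange, [G : H] = |G|/|H| = 6/2 = 3.

3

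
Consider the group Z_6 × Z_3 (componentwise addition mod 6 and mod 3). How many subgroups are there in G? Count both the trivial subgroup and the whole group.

12

|G| = 18, so by Lagrange every subgroup order divides 18. Divisors: 1, 2, 3, 6, 9, 18.
Subgroups by order — order 1: 1; order 2: 1; order 3: 4; order 6: 4; order 9: 1; order 18: 1.
Total: 1 + 1 + 4 + 4 + 1 + 1 = 12.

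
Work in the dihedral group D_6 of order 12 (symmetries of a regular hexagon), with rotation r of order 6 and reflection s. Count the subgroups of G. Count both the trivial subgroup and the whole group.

16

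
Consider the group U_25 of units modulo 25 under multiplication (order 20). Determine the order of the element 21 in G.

5

Compute successive powers of 21 mod 25: 21, 16, 11, 6, 1; 21^5 ≡ 1 (mod 25).
So |⟨21⟩| = 5.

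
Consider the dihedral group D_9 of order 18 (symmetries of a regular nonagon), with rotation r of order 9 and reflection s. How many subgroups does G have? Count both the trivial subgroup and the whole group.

16

|G| = 18, so by Lagrange every subgroup order divides 18. Divisors: 1, 2, 3, 6, 9, 18.
Subgroups by order — order 1: 1; order 2: 9; order 3: 1; order 6: 3; order 9: 1; order 18: 1.
Total: 1 + 9 + 1 + 3 + 1 + 1 = 16.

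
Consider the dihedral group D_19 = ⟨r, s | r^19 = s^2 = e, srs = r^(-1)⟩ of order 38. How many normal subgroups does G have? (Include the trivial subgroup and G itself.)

3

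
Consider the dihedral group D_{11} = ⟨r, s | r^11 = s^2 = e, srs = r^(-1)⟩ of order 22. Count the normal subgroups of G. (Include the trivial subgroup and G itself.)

G has 14 subgroups. Checking conjugation-invariance by order — order 1: 1/1 normal; order 2: 0/11 normal; order 11: 1/1 normal; order 22: 1/1 normal.
Total normal subgroups: 3.

3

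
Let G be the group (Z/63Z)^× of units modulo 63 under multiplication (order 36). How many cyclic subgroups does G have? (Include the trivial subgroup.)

A cyclic subgroup of order d is generated by each of its φ(d) elements of order d, so the cyclic subgroups of order d number (#elements of order d)/φ(d).
Cyclic subgroups by order — order 1: 1; order 2: 3; order 3: 4; order 6: 12.
Total: 20.

20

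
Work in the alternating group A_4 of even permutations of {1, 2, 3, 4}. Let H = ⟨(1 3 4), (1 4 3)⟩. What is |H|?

3

|⟨(1 3 4)⟩| = 3 and |⟨(1 4 3)⟩| = 3, so |H| is a multiple of lcm(3, 3) = 3 and divides |G| = 12.
Closing under the operation: H = {e, (1 3 4), (1 4 3)}, so |H| = 3.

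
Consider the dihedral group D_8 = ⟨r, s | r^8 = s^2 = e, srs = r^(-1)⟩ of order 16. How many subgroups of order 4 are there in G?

5

|G| = 16 and 4 | 16, so subgroups of order 4 are possible by Lagrange.
The subgroups of order 4 are: {e, r^2, r^4, r^6}; {e, r^4, r^2s, r^6s}; {e, r^4, r^3s, r^7s}; {e, r^4, s, r^4s}; … (5 in all).
So G has 5 subgroups of order 4.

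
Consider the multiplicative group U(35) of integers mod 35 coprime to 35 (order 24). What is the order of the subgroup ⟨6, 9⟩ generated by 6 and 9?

12

|⟨6⟩| = 2 and |⟨9⟩| = 6, so |H| is a multiple of lcm(2, 6) = 6 and divides |G| = 24.
Closing under the operation: H = {1, 4, 6, 9, 11, 16, 19, 24, 26, 29, 31, 34}, so |H| = 12.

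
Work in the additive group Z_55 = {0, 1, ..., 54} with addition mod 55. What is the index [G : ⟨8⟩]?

|⟨8⟩| = 55 and |G| = 55.
By Lagrange, [G : H] = |G|/|H| = 55/55 = 1.

1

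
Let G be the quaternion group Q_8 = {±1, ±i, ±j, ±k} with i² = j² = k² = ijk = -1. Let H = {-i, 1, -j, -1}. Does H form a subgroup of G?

No

-j ∈ H but its inverse j ∉ H, so H is not a subgroup.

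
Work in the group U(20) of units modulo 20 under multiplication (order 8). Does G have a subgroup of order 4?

Yes

4 | 8. A subgroup of order 4 is {1, 9, 11, 19}.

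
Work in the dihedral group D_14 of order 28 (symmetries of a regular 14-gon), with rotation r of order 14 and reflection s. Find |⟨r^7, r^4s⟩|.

4

|⟨r^7⟩| = 2 and |⟨r^4s⟩| = 2, so |H| is a multiple of lcm(2, 2) = 2 and divides |G| = 28.
Closing under the operation: H = {e, r^7, r^4s, r^11s}, so |H| = 4.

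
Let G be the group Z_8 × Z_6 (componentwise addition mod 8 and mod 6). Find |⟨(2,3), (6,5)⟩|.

|⟨(2,3)⟩| = 4 and |⟨(6,5)⟩| = 12, so |H| is a multiple of lcm(4, 12) = 12 and divides |G| = 48.
Closing under the operation: H = {(0,0), (0,2), (0,4), (2,1), (2,3), (2,5), (4,0), (4,2), (4,4), (6,1), (6,3), (6,5)}, so |H| = 12.

12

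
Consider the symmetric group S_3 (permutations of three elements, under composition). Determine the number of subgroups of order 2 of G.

3

|G| = 6 and 2 | 6, so subgroups of order 2 are possible by Lagrange.
The subgroups of order 2 are: {e, (1 2)}; {e, (1 3)}; {e, (2 3)}.
So G has 3 subgroups of order 2.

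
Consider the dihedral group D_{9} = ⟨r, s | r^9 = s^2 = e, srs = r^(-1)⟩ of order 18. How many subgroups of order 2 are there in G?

9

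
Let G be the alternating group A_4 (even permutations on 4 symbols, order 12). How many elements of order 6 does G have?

0

No element of G has order 6 (even though 6 | 12).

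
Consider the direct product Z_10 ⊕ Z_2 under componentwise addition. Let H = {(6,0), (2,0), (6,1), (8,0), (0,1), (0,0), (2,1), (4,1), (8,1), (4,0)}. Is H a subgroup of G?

|H| = 10 divides |G| = 20, consistent with Lagrange.
H contains the identity, every element's inverse is in H, and H is closed under +: it is a subgroup.
In fact H = ⟨(2,1)⟩.

Yes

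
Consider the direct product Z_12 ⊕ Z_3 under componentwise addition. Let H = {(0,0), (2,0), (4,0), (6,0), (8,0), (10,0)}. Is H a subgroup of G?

|H| = 6 divides |G| = 36, consistent with Lagrange.
H contains the identity, every element's inverse is in H, and H is closed under +: it is a subgroup.
In fact H = ⟨(10,0)⟩.

Yes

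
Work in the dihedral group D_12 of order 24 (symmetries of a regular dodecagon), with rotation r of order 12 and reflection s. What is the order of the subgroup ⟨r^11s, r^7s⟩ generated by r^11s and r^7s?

|⟨r^11s⟩| = 2 and |⟨r^7s⟩| = 2, so |H| is a multiple of lcm(2, 2) = 2 and divides |G| = 24.
Closing under the operation: H = {e, r^4, r^8, r^3s, r^7s, r^11s}, so |H| = 6.

6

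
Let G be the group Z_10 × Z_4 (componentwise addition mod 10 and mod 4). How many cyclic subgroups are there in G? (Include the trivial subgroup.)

Group the elements of G by the cyclic subgroup they generate; each cyclic subgroup of order d accounts for φ(d) elements.
Cyclic subgroups by order — order 1: 1; order 2: 3; order 4: 2; order 5: 1; order 10: 3; order 20: 2.
Total: 12.

12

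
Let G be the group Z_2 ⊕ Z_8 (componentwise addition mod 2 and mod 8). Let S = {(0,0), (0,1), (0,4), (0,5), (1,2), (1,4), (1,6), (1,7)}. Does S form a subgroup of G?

(0,1) ∈ S but its inverse (0,7) ∉ S, so S is not a subgroup.

No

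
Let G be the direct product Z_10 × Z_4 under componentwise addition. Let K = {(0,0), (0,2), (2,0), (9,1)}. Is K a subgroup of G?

(9,1) ∈ K but its inverse (1,3) ∉ K, so K is not a subgroup.

No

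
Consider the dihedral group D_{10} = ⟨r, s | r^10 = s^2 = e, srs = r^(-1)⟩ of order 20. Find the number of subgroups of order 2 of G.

|G| = 20 and 2 | 20, so subgroups of order 2 are possible by Lagrange.
The subgroups of order 2 are: {e, r^2s}; {e, r^3s}; {e, r^4s}; {e, r^5}; … (11 in all).
So G has 11 subgroups of order 2.

11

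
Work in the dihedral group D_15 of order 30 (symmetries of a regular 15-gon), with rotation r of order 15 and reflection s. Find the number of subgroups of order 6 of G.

5

|G| = 30 and 6 | 30, so subgroups of order 6 are possible by Lagrange.
The subgroups of order 6 are: {e, r^5, r^10, s, r^5s, r^10s}; {e, r^5, r^10, rs, r^6s, r^11s}; {e, r^5, r^10, r^2s, r^7s, r^12s}; {e, r^5, r^10, r^3s, r^8s, r^13s}; … (5 in all).
So G has 5 subgroups of order 6.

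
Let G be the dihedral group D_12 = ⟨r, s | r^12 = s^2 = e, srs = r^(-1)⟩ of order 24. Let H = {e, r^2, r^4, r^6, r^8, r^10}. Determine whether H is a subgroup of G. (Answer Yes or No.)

|H| = 6 divides |G| = 24, consistent with Lagrange.
H contains the identity, every element's inverse is in H, and H is closed under ·: it is a subgroup.
In fact H = ⟨r^10⟩.

Yes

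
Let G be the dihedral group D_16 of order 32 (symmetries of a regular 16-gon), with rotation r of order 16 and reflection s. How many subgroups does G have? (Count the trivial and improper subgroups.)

36

|G| = 32, so by Lagrange every subgroup order divides 32. Divisors: 1, 2, 4, 8, 16, 32.
Subgroups by order — order 1: 1; order 2: 17; order 4: 9; order 8: 5; order 16: 3; order 32: 1.
Total: 1 + 17 + 9 + 5 + 3 + 1 = 36.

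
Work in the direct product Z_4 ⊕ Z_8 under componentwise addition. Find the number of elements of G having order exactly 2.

An element (a,b) has order lcm(ord(a), ord(b)); count pairs with lcm equal to 2.
Enumerating gives 3 such elements.

3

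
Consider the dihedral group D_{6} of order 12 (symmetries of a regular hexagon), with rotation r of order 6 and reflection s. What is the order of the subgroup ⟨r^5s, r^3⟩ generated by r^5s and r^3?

4

|⟨r^5s⟩| = 2 and |⟨r^3⟩| = 2, so |H| is a multiple of lcm(2, 2) = 2 and divides |G| = 12.
Closing under the operation: H = {e, r^3, r^2s, r^5s}, so |H| = 4.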